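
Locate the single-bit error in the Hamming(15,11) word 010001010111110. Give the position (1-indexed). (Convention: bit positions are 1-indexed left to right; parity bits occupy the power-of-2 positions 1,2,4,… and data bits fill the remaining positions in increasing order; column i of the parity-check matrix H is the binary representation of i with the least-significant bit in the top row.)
Syndrome s = H · r^T (mod 2), r = 010001010111110:
  s[0] = (101010101010101)·(010001010111110) mod 2 = 0+0+0+0+0+0+0+0+0+0+1+0+1+0+0 mod 2 = 0
  s[1] = (011001100110011)·(010001010111110) mod 2 = 0+1+0+0+0+1+0+0+0+1+1+0+0+1+0 mod 2 = 1
  s[2] = (000111100001111)·(010001010111110) mod 2 = 0+0+0+0+0+1+0+0+0+0+0+1+1+1+0 mod 2 = 0
  s[3] = (000000011111111)·(010001010111110) mod 2 = 0+0+0+0+0+0+0+1+0+1+1+1+1+1+0 mod 2 = 0
Syndrome = 0100
Column i of H is the binary representation of i, so the syndrome is the binary index of the flipped bit.
Read s = 0100 with s[0] as LSB: 0·2^0 + 1·2^1 + 0·2^2 + 0·2^3 = 2.
Error is at bit position 2.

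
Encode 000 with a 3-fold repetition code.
Repeat each bit 3× and concatenate:
0→000  0→000  0→000
Codeword = 000000000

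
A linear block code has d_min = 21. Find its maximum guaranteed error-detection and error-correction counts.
(a) Detection requires d_min ≥ e+1, so e ≤ d_min − 1 = 20.
(b) Correction requires d_min ≥ 2t+1, so t ≤ ⌊(d_min − 1)/2⌋ = ⌊20/2⌋ = 10.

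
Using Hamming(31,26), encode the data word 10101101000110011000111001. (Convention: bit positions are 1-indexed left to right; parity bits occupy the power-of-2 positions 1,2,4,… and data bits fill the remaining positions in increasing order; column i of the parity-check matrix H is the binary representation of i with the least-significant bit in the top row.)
Codeword c = d · G (mod 2), d = 10101101000110011000111001:
  c[0] = d·G[:,0] = (10101101000110011000111001)·(11011010101101010101010101) mod 2 = 1+0+0+0+1+0+0+0+0+0+0+1+0+0+0+1+0+0+0+0+0+1+0+0+0+1 mod 2 = 0
  c[1] = d·G[:,1] = (10101101000110011000111001)·(10110110011011001100110011) mod 2 = 1+0+1+0+0+1+0+0+0+0+0+0+1+0+0+0+1+0+0+0+1+1+0+0+0+1 mod 2 = 0
  c[2] = d·G[:,2] = (10101101000110011000111001)·(10000000000000000000000000) mod 2 = 1+0+0+0+0+0+0+0+0+0+0+0+0+0+0+0+0+0+0+0+0+0+0+0+0+0 mod 2 = 1
  c[3] = d·G[:,3] = (10101101000110011000111001)·(01110001111000111100001111) mod 2 = 0+0+1+0+0+0+0+1+0+0+0+0+0+0+0+1+1+0+0+0+0+0+1+0+0+1 mod 2 = 0
  c[4] = d·G[:,4] = (10101101000110011000111001)·(01000000000000000000000000) mod 2 = 0+0+0+0+0+0+0+0+0+0+0+0+0+0+0+0+0+0+0+0+0+0+0+0+0+0 mod 2 = 0
  c[5] = d·G[:,5] = (10101101000110011000111001)·(00100000000000000000000000) mod 2 = 0+0+1+0+0+0+0+0+0+0+0+0+0+0+0+0+0+0+0+0+0+0+0+0+0+0 mod 2 = 1
  c[6] = d·G[:,6] = (10101101000110011000111001)·(00010000000000000000000000) mod 2 = 0+0+0+0+0+0+0+0+0+0+0+0+0+0+0+0+0+0+0+0+0+0+0+0+0+0 mod 2 = 0
  c[7] = d·G[:,7] = (10101101000110011000111001)·(00001111111000000011111111) mod 2 = 0+0+0+0+1+1+0+1+0+0+0+0+0+0+0+0+0+0+0+0+1+1+1+0+0+1 mod 2 = 1
  c[8] = d·G[:,8] = (10101101000110011000111001)·(00001000000000000000000000) mod 2 = 0+0+0+0+1+0+0+0+0+0+0+0+0+0+0+0+0+0+0+0+0+0+0+0+0+0 mod 2 = 1
  c[9] = d·G[:,9] = (10101101000110011000111001)·(00000100000000000000000000) mod 2 = 0+0+0+0+0+1+0+0+0+0+0+0+0+0+0+0+0+0+0+0+0+0+0+0+0+0 mod 2 = 1
  c[10] = d·G[:,10] = (10101101000110011000111001)·(00000010000000000000000000) mod 2 = 0+0+0+0+0+0+0+0+0+0+0+0+0+0+0+0+0+0+0+0+0+0+0+0+0+0 mod 2 = 0
  c[11] = d·G[:,11] = (10101101000110011000111001)·(00000001000000000000000000) mod 2 = 0+0+0+0+0+0+0+1+0+0+0+0+0+0+0+0+0+0+0+0+0+0+0+0+0+0 mod 2 = 1
  c[12] = d·G[:,12] = (10101101000110011000111001)·(00000000100000000000000000) mod 2 = 0+0+0+0+0+0+0+0+0+0+0+0+0+0+0+0+0+0+0+0+0+0+0+0+0+0 mod 2 = 0
  c[13] = d·G[:,13] = (10101101000110011000111001)·(00000000010000000000000000) mod 2 = 0+0+0+0+0+0+0+0+0+0+0+0+0+0+0+0+0+0+0+0+0+0+0+0+0+0 mod 2 = 0
  c[14] = d·G[:,14] = (10101101000110011000111001)·(00000000001000000000000000) mod 2 = 0+0+0+0+0+0+0+0+0+0+0+0+0+0+0+0+0+0+0+0+0+0+0+0+0+0 mod 2 = 0
  c[15] = d·G[:,15] = (10101101000110011000111001)·(00000000000111111111111111) mod 2 = 0+0+0+0+0+0+0+0+0+0+0+1+1+0+0+1+1+0+0+0+1+1+1+0+0+1 mod 2 = 0
  c[16] = d·G[:,16] = (10101101000110011000111001)·(00000000000100000000000000) mod 2 = 0+0+0+0+0+0+0+0+0+0+0+1+0+0+0+0+0+0+0+0+0+0+0+0+0+0 mod 2 = 1
  c[17] = d·G[:,17] = (10101101000110011000111001)·(00000000000010000000000000) mod 2 = 0+0+0+0+0+0+0+0+0+0+0+0+1+0+0+0+0+0+0+0+0+0+0+0+0+0 mod 2 = 1
  c[18] = d·G[:,18] = (10101101000110011000111001)·(00000000000001000000000000) mod 2 = 0+0+0+0+0+0+0+0+0+0+0+0+0+0+0+0+0+0+0+0+0+0+0+0+0+0 mod 2 = 0
  c[19] = d·G[:,19] = (10101101000110011000111001)·(00000000000000100000000000) mod 2 = 0+0+0+0+0+0+0+0+0+0+0+0+0+0+0+0+0+0+0+0+0+0+0+0+0+0 mod 2 = 0
  c[20] = d·G[:,20] = (10101101000110011000111001)·(00000000000000010000000000) mod 2 = 0+0+0+0+0+0+0+0+0+0+0+0+0+0+0+1+0+0+0+0+0+0+0+0+0+0 mod 2 = 1
  c[21] = d·G[:,21] = (10101101000110011000111001)·(00000000000000001000000000) mod 2 = 0+0+0+0+0+0+0+0+0+0+0+0+0+0+0+0+1+0+0+0+0+0+0+0+0+0 mod 2 = 1
  c[22] = d·G[:,22] = (10101101000110011000111001)·(00000000000000000100000000) mod 2 = 0+0+0+0+0+0+0+0+0+0+0+0+0+0+0+0+0+0+0+0+0+0+0+0+0+0 mod 2 = 0
  c[23] = d·G[:,23] = (10101101000110011000111001)·(00000000000000000010000000) mod 2 = 0+0+0+0+0+0+0+0+0+0+0+0+0+0+0+0+0+0+0+0+0+0+0+0+0+0 mod 2 = 0
  c[24] = d·G[:,24] = (10101101000110011000111001)·(00000000000000000001000000) mod 2 = 0+0+0+0+0+0+0+0+0+0+0+0+0+0+0+0+0+0+0+0+0+0+0+0+0+0 mod 2 = 0
  c[25] = d·G[:,25] = (10101101000110011000111001)·(00000000000000000000100000) mod 2 = 0+0+0+0+0+0+0+0+0+0+0+0+0+0+0+0+0+0+0+0+1+0+0+0+0+0 mod 2 = 1
  c[26] = d·G[:,26] = (10101101000110011000111001)·(00000000000000000000010000) mod 2 = 0+0+0+0+0+0+0+0+0+0+0+0+0+0+0+0+0+0+0+0+0+1+0+0+0+0 mod 2 = 1
  c[27] = d·G[:,27] = (10101101000110011000111001)·(00000000000000000000001000) mod 2 = 0+0+0+0+0+0+0+0+0+0+0+0+0+0+0+0+0+0+0+0+0+0+1+0+0+0 mod 2 = 1
  c[28] = d·G[:,28] = (10101101000110011000111001)·(00000000000000000000000100) mod 2 = 0+0+0+0+0+0+0+0+0+0+0+0+0+0+0+0+0+0+0+0+0+0+0+0+0+0 mod 2 = 0
  c[29] = d·G[:,29] = (10101101000110011000111001)·(00000000000000000000000010) mod 2 = 0+0+0+0+0+0+0+0+0+0+0+0+0+0+0+0+0+0+0+0+0+0+0+0+0+0 mod 2 = 0
  c[30] = d·G[:,30] = (10101101000110011000111001)·(00000000000000000000000001) mod 2 = 0+0+0+0+0+0+0+0+0+0+0+0+0+0+0+0+0+0+0+0+0+0+0+0+0+1 mod 2 = 1
Codeword = 0010010111010000110011000111001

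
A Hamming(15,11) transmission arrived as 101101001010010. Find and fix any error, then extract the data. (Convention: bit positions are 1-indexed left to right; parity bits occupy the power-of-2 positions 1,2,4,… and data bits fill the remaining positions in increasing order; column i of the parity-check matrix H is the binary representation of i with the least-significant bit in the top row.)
Syndrome s = H · r^T (mod 2), r = 101101001010010:
  s[0] = (101010101010101)·(101101001010010) mod 2 = 1+0+1+0+0+0+0+0+1+0+1+0+0+0+0 mod 2 = 0
  s[1] = (011001100110011)·(101101001010010) mod 2 = 0+0+1+0+0+1+0+0+0+0+1+0+0+1+0 mod 2 = 0
  s[2] = (000111100001111)·(101101001010010) mod 2 = 0+0+0+1+0+1+0+0+0+0+0+0+0+1+0 mod 2 = 1
  s[3] = (000000011111111)·(101101001010010) mod 2 = 0+0+0+0+0+0+0+0+1+0+1+0+0+1+0 mod 2 = 1
Syndrome = 0011
Column 12 of H equals this syndrome → error at bit 12 (1-indexed).
Flip bit 12: 101101001010010 → 101101001011010
Extract data bits at positions {3,5,6,7,9,10,11,12,13,14,15}: 10101011010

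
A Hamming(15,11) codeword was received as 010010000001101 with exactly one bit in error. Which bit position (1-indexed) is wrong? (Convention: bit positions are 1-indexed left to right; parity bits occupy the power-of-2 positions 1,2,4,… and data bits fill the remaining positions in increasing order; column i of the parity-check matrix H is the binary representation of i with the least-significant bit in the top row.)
Syndrome s = H · r^T (mod 2), r = 010010000001101:
  s[0] = (101010101010101)·(010010000001101) mod 2 = 0+0+0+0+1+0+0+0+0+0+0+0+1+0+1 mod 2 = 1
  s[1] = (011001100110011)·(010010000001101) mod 2 = 0+1+0+0+0+0+0+0+0+0+0+0+0+0+1 mod 2 = 0
  s[2] = (000111100001111)·(010010000001101) mod 2 = 0+0+0+0+1+0+0+0+0+0+0+1+1+0+1 mod 2 = 0
  s[3] = (000000011111111)·(010010000001101) mod 2 = 0+0+0+0+0+0+0+0+0+0+0+1+1+0+1 mod 2 = 1
Syndrome = 1001
Column i of H is the binary representation of i, so the syndrome is the binary index of the flipped bit.
Read s = 1001 with s[0] as LSB: 1·2^0 + 0·2^1 + 0·2^2 + 1·2^3 = 9.
Error is at bit position 9.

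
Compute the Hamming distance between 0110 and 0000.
XOR = 0110, count of 1s = 2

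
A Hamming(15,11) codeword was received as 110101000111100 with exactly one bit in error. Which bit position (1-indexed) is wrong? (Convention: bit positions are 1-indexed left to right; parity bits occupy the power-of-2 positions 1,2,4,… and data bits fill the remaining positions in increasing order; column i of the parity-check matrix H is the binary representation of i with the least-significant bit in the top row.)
Syndrome s = H · r^T (mod 2), r = 110101000111100:
  s[0] = (101010101010101)·(110101000111100) mod 2 = 1+0+0+0+0+0+0+0+0+0+1+0+1+0+0 mod 2 = 1
  s[1] = (011001100110011)·(110101000111100) mod 2 = 0+1+0+0+0+1+0+0+0+1+1+0+0+0+0 mod 2 = 0
  s[2] = (000111100001111)·(110101000111100) mod 2 = 0+0+0+1+0+1+0+0+0+0+0+1+1+0+0 mod 2 = 0
  s[3] = (000000011111111)·(110101000111100) mod 2 = 0+0+0+0+0+0+0+0+0+1+1+1+1+0+0 mod 2 = 0
Syndrome = 1000
Column i of H is the binary representation of i, so the syndrome is the binary index of the flipped bit.
Read s = 1000 with s[0] as LSB: 1·2^0 + 0·2^1 + 0·2^2 + 0·2^3 = 1.
Error is at bit position 1.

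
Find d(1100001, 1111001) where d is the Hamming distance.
XOR = 0011000, count of 1s = 2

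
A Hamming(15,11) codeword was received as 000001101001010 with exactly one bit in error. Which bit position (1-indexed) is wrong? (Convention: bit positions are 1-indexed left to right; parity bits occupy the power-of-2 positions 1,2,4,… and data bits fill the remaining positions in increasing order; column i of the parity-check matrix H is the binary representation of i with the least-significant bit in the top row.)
Syndrome s = H · r^T (mod 2), r = 000001101001010:
  s[0] = (101010101010101)·(000001101001010) mod 2 = 0+0+0+0+0+0+1+0+1+0+0+0+0+0+0 mod 2 = 0
  s[1] = (011001100110011)·(000001101001010) mod 2 = 0+0+0+0+0+1+1+0+0+0+0+0+0+1+0 mod 2 = 1
  s[2] = (000111100001111)·(000001101001010) mod 2 = 0+0+0+0+0+1+1+0+0+0+0+1+0+1+0 mod 2 = 0
  s[3] = (000000011111111)·(000001101001010) mod 2 = 0+0+0+0+0+0+0+0+1+0+0+1+0+1+0 mod 2 = 1
Syndrome = 0101
Column i of H is the binary representation of i, so the syndrome is the binary index of the flipped bit.
Read s = 0101 with s[0] as LSB: 0·2^0 + 1·2^1 + 0·2^2 + 1·2^3 = 10.
Error is at bit position 10.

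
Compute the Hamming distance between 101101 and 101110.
XOR = 000011, count of 1s = 2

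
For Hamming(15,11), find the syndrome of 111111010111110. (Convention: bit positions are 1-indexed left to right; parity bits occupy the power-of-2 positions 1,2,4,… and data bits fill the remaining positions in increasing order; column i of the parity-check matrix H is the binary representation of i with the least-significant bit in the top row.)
Syndrome s = H · r^T (mod 2), r = 111111010111110:
  s[0] = (101010101010101)·(111111010111110) mod 2 = 1+0+1+0+1+0+0+0+0+0+1+0+1+0+0 mod 2 = 1
  s[1] = (011001100110011)·(111111010111110) mod 2 = 0+1+1+0+0+1+0+0+0+1+1+0+0+1+0 mod 2 = 0
  s[2] = (000111100001111)·(111111010111110) mod 2 = 0+0+0+1+1+1+0+0+0+0+0+1+1+1+0 mod 2 = 0
  s[3] = (000000011111111)·(111111010111110) mod 2 = 0+0+0+0+0+0+0+1+0+1+1+1+1+1+0 mod 2 = 0
Syndrome = 1000
Non-zero syndrome: error at position 1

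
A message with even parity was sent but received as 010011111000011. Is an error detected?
Sum of received bits: 0+1+0+0+1+1+1+1+1+0+0+0+0+1+1 = 8; 8 mod 2 = 0. Result is 0 → no error detected.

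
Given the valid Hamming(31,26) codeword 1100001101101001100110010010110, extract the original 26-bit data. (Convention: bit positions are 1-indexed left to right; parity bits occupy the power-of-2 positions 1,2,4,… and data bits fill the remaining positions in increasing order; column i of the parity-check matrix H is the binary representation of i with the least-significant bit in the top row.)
Parity bits occupy power-of-2 positions; data bits are at positions {3,5,6,7,9,10,11,12,13,14,15,17,18,19,20,21,22,23,24,25,26,27,28,29,30,31} (1-indexed).
Extract: c[3]=0 c[5]=0 c[6]=0 c[7]=1 c[9]=0 c[10]=1 c[11]=1 c[12]=0 c[13]=1 c[14]=0 c[15]=0 c[17]=1 c[18]=0 c[19]=0 c[20]=1 c[21]=1 c[22]=0 c[23]=0 c[24]=1 c[25]=0 c[26]=0 c[27]=1 c[28]=0 c[29]=1 c[30]=1 c[31]=0
Data = 00010110100100110010010110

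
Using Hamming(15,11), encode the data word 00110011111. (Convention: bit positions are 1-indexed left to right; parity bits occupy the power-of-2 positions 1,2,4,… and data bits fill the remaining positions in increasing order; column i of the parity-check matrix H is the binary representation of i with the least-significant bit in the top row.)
Codeword c = d · G (mod 2), d = 00110011111:
  c[0] = d·G[:,0] = (00110011111)·(11011010101) mod 2 = 0+0+0+1+0+0+1+0+1+0+1 mod 2 = 0
  c[1] = d·G[:,1] = (00110011111)·(10110110011) mod 2 = 0+0+1+1+0+0+1+0+0+1+1 mod 2 = 1
  c[2] = d·G[:,2] = (00110011111)·(10000000000) mod 2 = 0+0+0+0+0+0+0+0+0+0+0 mod 2 = 0
  c[3] = d·G[:,3] = (00110011111)·(01110001111) mod 2 = 0+0+1+1+0+0+0+1+1+1+1 mod 2 = 0
  c[4] = d·G[:,4] = (00110011111)·(01000000000) mod 2 = 0+0+0+0+0+0+0+0+0+0+0 mod 2 = 0
  c[5] = d·G[:,5] = (00110011111)·(00100000000) mod 2 = 0+0+1+0+0+0+0+0+0+0+0 mod 2 = 1
  c[6] = d·G[:,6] = (00110011111)·(00010000000) mod 2 = 0+0+0+1+0+0+0+0+0+0+0 mod 2 = 1
  c[7] = d·G[:,7] = (00110011111)·(00001111111) mod 2 = 0+0+0+0+0+0+1+1+1+1+1 mod 2 = 1
  c[8] = d·G[:,8] = (00110011111)·(00001000000) mod 2 = 0+0+0+0+0+0+0+0+0+0+0 mod 2 = 0
  c[9] = d·G[:,9] = (00110011111)·(00000100000) mod 2 = 0+0+0+0+0+0+0+0+0+0+0 mod 2 = 0
  c[10] = d·G[:,10] = (00110011111)·(00000010000) mod 2 = 0+0+0+0+0+0+1+0+0+0+0 mod 2 = 1
  c[11] = d·G[:,11] = (00110011111)·(00000001000) mod 2 = 0+0+0+0+0+0+0+1+0+0+0 mod 2 = 1
  c[12] = d·G[:,12] = (00110011111)·(00000000100) mod 2 = 0+0+0+0+0+0+0+0+1+0+0 mod 2 = 1
  c[13] = d·G[:,13] = (00110011111)·(00000000010) mod 2 = 0+0+0+0+0+0+0+0+0+1+0 mod 2 = 1
  c[14] = d·G[:,14] = (00110011111)·(00000000001) mod 2 = 0+0+0+0+0+0+0+0+0+0+1 mod 2 = 1
Codeword = 010001110011111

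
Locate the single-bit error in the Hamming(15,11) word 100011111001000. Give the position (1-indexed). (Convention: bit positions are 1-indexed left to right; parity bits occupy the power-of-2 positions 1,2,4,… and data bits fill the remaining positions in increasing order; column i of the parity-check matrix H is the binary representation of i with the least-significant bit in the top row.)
Syndrome s = H · r^T (mod 2), r = 100011111001000:
  s[0] = (101010101010101)·(100011111001000) mod 2 = 1+0+0+0+1+0+1+0+1+0+0+0+0+0+0 mod 2 = 0
  s[1] = (011001100110011)·(100011111001000) mod 2 = 0+0+0+0+0+1+1+0+0+0+0+0+0+0+0 mod 2 = 0
  s[2] = (000111100001111)·(100011111001000) mod 2 = 0+0+0+0+1+1+1+0+0+0+0+1+0+0+0 mod 2 = 0
  s[3] = (000000011111111)·(100011111001000) mod 2 = 0+0+0+0+0+0+0+1+1+0+0+1+0+0+0 mod 2 = 1
Syndrome = 0001
Column i of H is the binary representation of i, so the syndrome is the binary index of the flipped bit.
Read s = 0001 with s[0] as LSB: 0·2^0 + 0·2^1 + 0·2^2 + 1·2^3 = 8.
Error is at bit position 8.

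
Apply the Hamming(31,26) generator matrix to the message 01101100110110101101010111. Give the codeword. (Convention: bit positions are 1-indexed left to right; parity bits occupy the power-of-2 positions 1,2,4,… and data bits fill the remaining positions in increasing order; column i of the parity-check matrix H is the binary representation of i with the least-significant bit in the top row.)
Codeword c = d · G (mod 2), d = 01101100110110101101010111:
  c[0] = d·G[:,0] = (01101100110110101101010111)·(11011010101101010101010101) mod 2 = 0+1+0+0+1+0+0+0+1+0+0+1+0+0+0+0+0+1+0+1+0+1+0+1+0+1 mod 2 = 1
  c[1] = d·G[:,1] = (01101100110110101101010111)·(10110110011011001100110011) mod 2 = 0+0+1+0+0+1+0+0+0+1+0+0+1+0+0+0+1+1+0+0+0+1+0+0+1+1 mod 2 = 1
  c[2] = d·G[:,2] = (01101100110110101101010111)·(10000000000000000000000000) mod 2 = 0+0+0+0+0+0+0+0+0+0+0+0+0+0+0+0+0+0+0+0+0+0+0+0+0+0 mod 2 = 0
  c[3] = d·G[:,3] = (01101100110110101101010111)·(01110001111000111100001111) mod 2 = 0+1+1+0+0+0+0+0+1+1+0+0+0+0+1+0+1+1+0+0+0+0+0+1+1+1 mod 2 = 0
  c[4] = d·G[:,4] = (01101100110110101101010111)·(01000000000000000000000000) mod 2 = 0+1+0+0+0+0+0+0+0+0+0+0+0+0+0+0+0+0+0+0+0+0+0+0+0+0 mod 2 = 1
  c[5] = d·G[:,5] = (01101100110110101101010111)·(00100000000000000000000000) mod 2 = 0+0+1+0+0+0+0+0+0+0+0+0+0+0+0+0+0+0+0+0+0+0+0+0+0+0 mod 2 = 1
  c[6] = d·G[:,6] = (01101100110110101101010111)·(00010000000000000000000000) mod 2 = 0+0+0+0+0+0+0+0+0+0+0+0+0+0+0+0+0+0+0+0+0+0+0+0+0+0 mod 2 = 0
  c[7] = d·G[:,7] = (01101100110110101101010111)·(00001111111000000011111111) mod 2 = 0+0+0+0+1+1+0+0+1+1+0+0+0+0+0+0+0+0+0+1+0+1+0+1+1+1 mod 2 = 1
  c[8] = d·G[:,8] = (01101100110110101101010111)·(00001000000000000000000000) mod 2 = 0+0+0+0+1+0+0+0+0+0+0+0+0+0+0+0+0+0+0+0+0+0+0+0+0+0 mod 2 = 1
  c[9] = d·G[:,9] = (01101100110110101101010111)·(00000100000000000000000000) mod 2 = 0+0+0+0+0+1+0+0+0+0+0+0+0+0+0+0+0+0+0+0+0+0+0+0+0+0 mod 2 = 1
  c[10] = d·G[:,10] = (01101100110110101101010111)·(00000010000000000000000000) mod 2 = 0+0+0+0+0+0+0+0+0+0+0+0+0+0+0+0+0+0+0+0+0+0+0+0+0+0 mod 2 = 0
  c[11] = d·G[:,11] = (01101100110110101101010111)·(00000001000000000000000000) mod 2 = 0+0+0+0+0+0+0+0+0+0+0+0+0+0+0+0+0+0+0+0+0+0+0+0+0+0 mod 2 = 0
  c[12] = d·G[:,12] = (01101100110110101101010111)·(00000000100000000000000000) mod 2 = 0+0+0+0+0+0+0+0+1+0+0+0+0+0+0+0+0+0+0+0+0+0+0+0+0+0 mod 2 = 1
  c[13] = d·G[:,13] = (01101100110110101101010111)·(00000000010000000000000000) mod 2 = 0+0+0+0+0+0+0+0+0+1+0+0+0+0+0+0+0+0+0+0+0+0+0+0+0+0 mod 2 = 1
  c[14] = d·G[:,14] = (01101100110110101101010111)·(00000000001000000000000000) mod 2 = 0+0+0+0+0+0+0+0+0+0+0+0+0+0+0+0+0+0+0+0+0+0+0+0+0+0 mod 2 = 0
  c[15] = d·G[:,15] = (01101100110110101101010111)·(00000000000111111111111111) mod 2 = 0+0+0+0+0+0+0+0+0+0+0+1+1+0+1+0+1+1+0+1+0+1+0+1+1+1 mod 2 = 0
  c[16] = d·G[:,16] = (01101100110110101101010111)·(00000000000100000000000000) mod 2 = 0+0+0+0+0+0+0+0+0+0+0+1+0+0+0+0+0+0+0+0+0+0+0+0+0+0 mod 2 = 1
  c[17] = d·G[:,17] = (01101100110110101101010111)·(00000000000010000000000000) mod 2 = 0+0+0+0+0+0+0+0+0+0+0+0+1+0+0+0+0+0+0+0+0+0+0+0+0+0 mod 2 = 1
  c[18] = d·G[:,18] = (01101100110110101101010111)·(00000000000001000000000000) mod 2 = 0+0+0+0+0+0+0+0+0+0+0+0+0+0+0+0+0+0+0+0+0+0+0+0+0+0 mod 2 = 0
  c[19] = d·G[:,19] = (01101100110110101101010111)·(00000000000000100000000000) mod 2 = 0+0+0+0+0+0+0+0+0+0+0+0+0+0+1+0+0+0+0+0+0+0+0+0+0+0 mod 2 = 1
  c[20] = d·G[:,20] = (01101100110110101101010111)·(00000000000000010000000000) mod 2 = 0+0+0+0+0+0+0+0+0+0+0+0+0+0+0+0+0+0+0+0+0+0+0+0+0+0 mod 2 = 0
  c[21] = d·G[:,21] = (01101100110110101101010111)·(00000000000000001000000000) mod 2 = 0+0+0+0+0+0+0+0+0+0+0+0+0+0+0+0+1+0+0+0+0+0+0+0+0+0 mod 2 = 1
  c[22] = d·G[:,22] = (01101100110110101101010111)·(00000000000000000100000000) mod 2 = 0+0+0+0+0+0+0+0+0+0+0+0+0+0+0+0+0+1+0+0+0+0+0+0+0+0 mod 2 = 1
  c[23] = d·G[:,23] = (01101100110110101101010111)·(00000000000000000010000000) mod 2 = 0+0+0+0+0+0+0+0+0+0+0+0+0+0+0+0+0+0+0+0+0+0+0+0+0+0 mod 2 = 0
  c[24] = d·G[:,24] = (01101100110110101101010111)·(00000000000000000001000000) mod 2 = 0+0+0+0+0+0+0+0+0+0+0+0+0+0+0+0+0+0+0+1+0+0+0+0+0+0 mod 2 = 1
  c[25] = d·G[:,25] = (01101100110110101101010111)·(00000000000000000000100000) mod 2 = 0+0+0+0+0+0+0+0+0+0+0+0+0+0+0+0+0+0+0+0+0+0+0+0+0+0 mod 2 = 0
  c[26] = d·G[:,26] = (01101100110110101101010111)·(00000000000000000000010000) mod 2 = 0+0+0+0+0+0+0+0+0+0+0+0+0+0+0+0+0+0+0+0+0+1+0+0+0+0 mod 2 = 1
  c[27] = d·G[:,27] = (01101100110110101101010111)·(00000000000000000000001000) mod 2 = 0+0+0+0+0+0+0+0+0+0+0+0+0+0+0+0+0+0+0+0+0+0+0+0+0+0 mod 2 = 0
  c[28] = d·G[:,28] = (01101100110110101101010111)·(00000000000000000000000100) mod 2 = 0+0+0+0+0+0+0+0+0+0+0+0+0+0+0+0+0+0+0+0+0+0+0+1+0+0 mod 2 = 1
  c[29] = d·G[:,29] = (01101100110110101101010111)·(00000000000000000000000010) mod 2 = 0+0+0+0+0+0+0+0+0+0+0+0+0+0+0+0+0+0+0+0+0+0+0+0+1+0 mod 2 = 1
  c[30] = d·G[:,30] = (01101100110110101101010111)·(00000000000000000000000001) mod 2 = 0+0+0+0+0+0+0+0+0+0+0+0+0+0+0+0+0+0+0+0+0+0+0+0+0+1 mod 2 = 1
Codeword = 1100110111001100110101101010111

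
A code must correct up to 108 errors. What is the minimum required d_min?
Correcting t errors requires d_min ≥ 2t + 1 = 2·108 + 1 = 217.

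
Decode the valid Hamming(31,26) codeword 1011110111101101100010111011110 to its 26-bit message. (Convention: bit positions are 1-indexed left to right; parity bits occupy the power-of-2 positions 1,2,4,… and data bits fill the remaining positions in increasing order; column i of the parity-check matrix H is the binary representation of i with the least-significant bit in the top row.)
Parity bits occupy power-of-2 positions; data bits are at positions {3,5,6,7,9,10,11,12,13,14,15,17,18,19,20,21,22,23,24,25,26,27,28,29,30,31} (1-indexed).
Extract: c[3]=1 c[5]=1 c[6]=1 c[7]=0 c[9]=1 c[10]=1 c[11]=1 c[12]=0 c[13]=1 c[14]=1 c[15]=0 c[17]=1 c[18]=0 c[19]=0 c[20]=0 c[21]=1 c[22]=0 c[23]=1 c[24]=1 c[25]=1 c[26]=0 c[27]=1 c[28]=1 c[29]=1 c[30]=1 c[31]=0
Data = 11101110110100010111011110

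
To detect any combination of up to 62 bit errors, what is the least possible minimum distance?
Detecting e errors requires d_min ≥ e + 1 = 62 + 1 = 63.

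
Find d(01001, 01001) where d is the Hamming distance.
XOR = 00000, count of 1s = 0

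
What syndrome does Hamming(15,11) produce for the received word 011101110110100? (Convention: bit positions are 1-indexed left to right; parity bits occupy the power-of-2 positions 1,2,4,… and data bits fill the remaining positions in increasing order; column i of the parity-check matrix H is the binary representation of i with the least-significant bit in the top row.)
Syndrome s = H · r^T (mod 2), r = 011101110110100:
  s[0] = (101010101010101)·(011101110110100) mod 2 = 0+0+1+0+0+0+1+0+0+0+1+0+1+0+0 mod 2 = 0
  s[1] = (011001100110011)·(011101110110100) mod 2 = 0+1+1+0+0+1+1+0+0+1+1+0+0+0+0 mod 2 = 0
  s[2] = (000111100001111)·(011101110110100) mod 2 = 0+0+0+1+0+1+1+0+0+0+0+0+1+0+0 mod 2 = 0
  s[3] = (000000011111111)·(011101110110100) mod 2 = 0+0+0+0+0+0+0+1+0+1+1+0+1+0+0 mod 2 = 0
Syndrome = 0000
s = 0: no error detected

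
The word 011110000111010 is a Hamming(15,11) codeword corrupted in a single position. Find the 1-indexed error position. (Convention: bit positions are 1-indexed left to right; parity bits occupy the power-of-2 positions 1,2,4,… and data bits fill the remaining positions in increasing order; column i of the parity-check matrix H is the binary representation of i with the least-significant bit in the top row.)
Syndrome s = H · r^T (mod 2), r = 011110000111010:
  s[0] = (101010101010101)·(011110000111010) mod 2 = 0+0+1+0+1+0+0+0+0+0+1+0+0+0+0 mod 2 = 1
  s[1] = (011001100110011)·(011110000111010) mod 2 = 0+1+1+0+0+0+0+0+0+1+1+0+0+1+0 mod 2 = 1
  s[2] = (000111100001111)·(011110000111010) mod 2 = 0+0+0+1+1+0+0+0+0+0+0+1+0+1+0 mod 2 = 0
  s[3] = (000000011111111)·(011110000111010) mod 2 = 0+0+0+0+0+0+0+0+0+1+1+1+0+1+0 mod 2 = 0
Syndrome = 1100
Column i of H is the binary representation of i, so the syndrome is the binary index of the flipped bit.
Read s = 1100 with s[0] as LSB: 1·2^0 + 1·2^1 + 0·2^2 + 0·2^3 = 3.
Error is at bit position 3.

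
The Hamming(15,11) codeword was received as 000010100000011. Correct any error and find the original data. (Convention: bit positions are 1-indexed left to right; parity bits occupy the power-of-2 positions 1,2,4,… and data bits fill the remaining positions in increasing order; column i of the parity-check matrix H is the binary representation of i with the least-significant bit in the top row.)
Syndrome s = H · r^T (mod 2), r = 000010100000011:
  s[0] = (101010101010101)·(000010100000011) mod 2 = 0+0+0+0+1+0+1+0+0+0+0+0+0+0+1 mod 2 = 1
  s[1] = (011001100110011)·(000010100000011) mod 2 = 0+0+0+0+0+0+1+0+0+0+0+0+0+1+1 mod 2 = 1
  s[2] = (000111100001111)·(000010100000011) mod 2 = 0+0+0+0+1+0+1+0+0+0+0+0+0+1+1 mod 2 = 0
  s[3] = (000000011111111)·(000010100000011) mod 2 = 0+0+0+0+0+0+0+0+0+0+0+0+0+1+1 mod 2 = 0
Syndrome = 1100
Column 3 of H equals this syndrome → error at bit 3 (1-indexed).
Flip bit 3: 000010100000011 → 001010100000011
Extract data bits at positions {3,5,6,7,9,10,11,12,13,14,15}: 11010000011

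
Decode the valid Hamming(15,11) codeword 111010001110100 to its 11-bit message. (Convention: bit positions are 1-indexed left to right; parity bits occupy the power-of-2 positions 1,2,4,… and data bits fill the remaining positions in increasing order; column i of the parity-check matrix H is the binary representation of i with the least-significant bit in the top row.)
Parity bits occupy power-of-2 positions; data bits are at positions {3,5,6,7,9,10,11,12,13,14,15} (1-indexed).
Extract: c[3]=1 c[5]=1 c[6]=0 c[7]=0 c[9]=1 c[10]=1 c[11]=1 c[12]=0 c[13]=1 c[14]=0 c[15]=0
Data = 11001110100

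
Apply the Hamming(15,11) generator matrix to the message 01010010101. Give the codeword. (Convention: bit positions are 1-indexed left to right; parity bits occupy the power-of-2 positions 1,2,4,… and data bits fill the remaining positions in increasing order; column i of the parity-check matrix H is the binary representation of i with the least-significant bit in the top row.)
Codeword c = d · G (mod 2), d = 01010010101:
  c[0] = d·G[:,0] = (01010010101)·(11011010101) mod 2 = 0+1+0+1+0+0+1+0+1+0+1 mod 2 = 1
  c[1] = d·G[:,1] = (01010010101)·(10110110011) mod 2 = 0+0+0+1+0+0+1+0+0+0+1 mod 2 = 1
  c[2] = d·G[:,2] = (01010010101)·(10000000000) mod 2 = 0+0+0+0+0+0+0+0+0+0+0 mod 2 = 0
  c[3] = d·G[:,3] = (01010010101)·(01110001111) mod 2 = 0+1+0+1+0+0+0+0+1+0+1 mod 2 = 0
  c[4] = d·G[:,4] = (01010010101)·(01000000000) mod 2 = 0+1+0+0+0+0+0+0+0+0+0 mod 2 = 1
  c[5] = d·G[:,5] = (01010010101)·(00100000000) mod 2 = 0+0+0+0+0+0+0+0+0+0+0 mod 2 = 0
  c[6] = d·G[:,6] = (01010010101)·(00010000000) mod 2 = 0+0+0+1+0+0+0+0+0+0+0 mod 2 = 1
  c[7] = d·G[:,7] = (01010010101)·(00001111111) mod 2 = 0+0+0+0+0+0+1+0+1+0+1 mod 2 = 1
  c[8] = d·G[:,8] = (01010010101)·(00001000000) mod 2 = 0+0+0+0+0+0+0+0+0+0+0 mod 2 = 0
  c[9] = d·G[:,9] = (01010010101)·(00000100000) mod 2 = 0+0+0+0+0+0+0+0+0+0+0 mod 2 = 0
  c[10] = d·G[:,10] = (01010010101)·(00000010000) mod 2 = 0+0+0+0+0+0+1+0+0+0+0 mod 2 = 1
  c[11] = d·G[:,11] = (01010010101)·(00000001000) mod 2 = 0+0+0+0+0+0+0+0+0+0+0 mod 2 = 0
  c[12] = d·G[:,12] = (01010010101)·(00000000100) mod 2 = 0+0+0+0+0+0+0+0+1+0+0 mod 2 = 1
  c[13] = d·G[:,13] = (01010010101)·(00000000010) mod 2 = 0+0+0+0+0+0+0+0+0+0+0 mod 2 = 0
  c[14] = d·G[:,14] = (01010010101)·(00000000001) mod 2 = 0+0+0+0+0+0+0+0+0+0+1 mod 2 = 1
Codeword = 110010110010101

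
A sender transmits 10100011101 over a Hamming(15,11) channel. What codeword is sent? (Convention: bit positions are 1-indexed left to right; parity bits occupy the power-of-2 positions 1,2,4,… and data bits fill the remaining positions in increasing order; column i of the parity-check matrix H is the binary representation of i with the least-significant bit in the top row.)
Codeword c = d · G (mod 2), d = 10100011101:
  c[0] = d·G[:,0] = (10100011101)·(11011010101) mod 2 = 1+0+0+0+0+0+1+0+1+0+1 mod 2 = 0
  c[1] = d·G[:,1] = (10100011101)·(10110110011) mod 2 = 1+0+1+0+0+0+1+0+0+0+1 mod 2 = 0
  c[2] = d·G[:,2] = (10100011101)·(10000000000) mod 2 = 1+0+0+0+0+0+0+0+0+0+0 mod 2 = 1
  c[3] = d·G[:,3] = (10100011101)·(01110001111) mod 2 = 0+0+1+0+0+0+0+1+1+0+1 mod 2 = 0
  c[4] = d·G[:,4] = (10100011101)·(01000000000) mod 2 = 0+0+0+0+0+0+0+0+0+0+0 mod 2 = 0
  c[5] = d·G[:,5] = (10100011101)·(00100000000) mod 2 = 0+0+1+0+0+0+0+0+0+0+0 mod 2 = 1
  c[6] = d·G[:,6] = (10100011101)·(00010000000) mod 2 = 0+0+0+0+0+0+0+0+0+0+0 mod 2 = 0
  c[7] = d·G[:,7] = (10100011101)·(00001111111) mod 2 = 0+0+0+0+0+0+1+1+1+0+1 mod 2 = 0
  c[8] = d·G[:,8] = (10100011101)·(00001000000) mod 2 = 0+0+0+0+0+0+0+0+0+0+0 mod 2 = 0
  c[9] = d·G[:,9] = (10100011101)·(00000100000) mod 2 = 0+0+0+0+0+0+0+0+0+0+0 mod 2 = 0
  c[10] = d·G[:,10] = (10100011101)·(00000010000) mod 2 = 0+0+0+0+0+0+1+0+0+0+0 mod 2 = 1
  c[11] = d·G[:,11] = (10100011101)·(00000001000) mod 2 = 0+0+0+0+0+0+0+1+0+0+0 mod 2 = 1
  c[12] = d·G[:,12] = (10100011101)·(00000000100) mod 2 = 0+0+0+0+0+0+0+0+1+0+0 mod 2 = 1
  c[13] = d·G[:,13] = (10100011101)·(00000000010) mod 2 = 0+0+0+0+0+0+0+0+0+0+0 mod 2 = 0
  c[14] = d·G[:,14] = (10100011101)·(00000000001) mod 2 = 0+0+0+0+0+0+0+0+0+0+1 mod 2 = 1
Codeword = 001001000011101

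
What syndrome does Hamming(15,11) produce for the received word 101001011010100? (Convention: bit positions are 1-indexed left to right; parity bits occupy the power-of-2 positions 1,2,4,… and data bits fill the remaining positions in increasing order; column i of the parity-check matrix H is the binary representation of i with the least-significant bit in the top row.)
Syndrome s = H · r^T (mod 2), r = 101001011010100:
  s[0] = (101010101010101)·(101001011010100) mod 2 = 1+0+1+0+0+0+0+0+1+0+1+0+1+0+0 mod 2 = 1
  s[1] = (011001100110011)·(101001011010100) mod 2 = 0+0+1+0+0+1+0+0+0+0+1+0+0+0+0 mod 2 = 1
  s[2] = (000111100001111)·(101001011010100) mod 2 = 0+0+0+0+0+1+0+0+0+0+0+0+1+0+0 mod 2 = 0
  s[3] = (000000011111111)·(101001011010100) mod 2 = 0+0+0+0+0+0+0+1+1+0+1+0+1+0+0 mod 2 = 0
Syndrome = 1100
Non-zero syndrome: error at position 3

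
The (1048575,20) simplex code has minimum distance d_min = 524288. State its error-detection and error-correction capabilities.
Detection only: up to d_min − 1 = 524287 errors.
Correction: up to ⌊(d_min − 1)/2⌋ = ⌊524287/2⌋ = 262143 errors.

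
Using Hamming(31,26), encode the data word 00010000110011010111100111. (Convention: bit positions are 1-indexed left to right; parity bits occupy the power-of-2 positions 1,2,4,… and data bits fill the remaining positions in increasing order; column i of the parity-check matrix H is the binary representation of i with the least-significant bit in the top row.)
Codeword c = d · G (mod 2), d = 00010000110011010111100111:
  c[0] = d·G[:,0] = (00010000110011010111100111)·(11011010101101010101010101) mod 2 = 0+0+0+1+0+0+0+0+1+0+0+0+0+1+0+1+0+1+0+1+0+0+0+1+0+1 mod 2 = 0
  c[1] = d·G[:,1] = (00010000110011010111100111)·(10110110011011001100110011) mod 2 = 0+0+0+1+0+0+0+0+0+1+0+0+1+1+0+0+0+1+0+0+1+0+0+0+1+1 mod 2 = 0
  c[2] = d·G[:,2] = (00010000110011010111100111)·(10000000000000000000000000) mod 2 = 0+0+0+0+0+0+0+0+0+0+0+0+0+0+0+0+0+0+0+0+0+0+0+0+0+0 mod 2 = 0
  c[3] = d·G[:,3] = (00010000110011010111100111)·(01110001111000111100001111) mod 2 = 0+0+0+1+0+0+0+0+1+1+0+0+0+0+0+1+0+1+0+0+0+0+0+1+1+1 mod 2 = 0
  c[4] = d·G[:,4] = (00010000110011010111100111)·(01000000000000000000000000) mod 2 = 0+0+0+0+0+0+0+0+0+0+0+0+0+0+0+0+0+0+0+0+0+0+0+0+0+0 mod 2 = 0
  c[5] = d·G[:,5] = (00010000110011010111100111)·(00100000000000000000000000) mod 2 = 0+0+0+0+0+0+0+0+0+0+0+0+0+0+0+0+0+0+0+0+0+0+0+0+0+0 mod 2 = 0
  c[6] = d·G[:,6] = (00010000110011010111100111)·(00010000000000000000000000) mod 2 = 0+0+0+1+0+0+0+0+0+0+0+0+0+0+0+0+0+0+0+0+0+0+0+0+0+0 mod 2 = 1
  c[7] = d·G[:,7] = (00010000110011010111100111)·(00001111111000000011111111) mod 2 = 0+0+0+0+0+0+0+0+1+1+0+0+0+0+0+0+0+0+1+1+1+0+0+1+1+1 mod 2 = 0
  c[8] = d·G[:,8] = (00010000110011010111100111)·(00001000000000000000000000) mod 2 = 0+0+0+0+0+0+0+0+0+0+0+0+0+0+0+0+0+0+0+0+0+0+0+0+0+0 mod 2 = 0
  c[9] = d·G[:,9] = (00010000110011010111100111)·(00000100000000000000000000) mod 2 = 0+0+0+0+0+0+0+0+0+0+0+0+0+0+0+0+0+0+0+0+0+0+0+0+0+0 mod 2 = 0
  c[10] = d·G[:,10] = (00010000110011010111100111)·(00000010000000000000000000) mod 2 = 0+0+0+0+0+0+0+0+0+0+0+0+0+0+0+0+0+0+0+0+0+0+0+0+0+0 mod 2 = 0
  c[11] = d·G[:,11] = (00010000110011010111100111)·(00000001000000000000000000) mod 2 = 0+0+0+0+0+0+0+0+0+0+0+0+0+0+0+0+0+0+0+0+0+0+0+0+0+0 mod 2 = 0
  c[12] = d·G[:,12] = (00010000110011010111100111)·(00000000100000000000000000) mod 2 = 0+0+0+0+0+0+0+0+1+0+0+0+0+0+0+0+0+0+0+0+0+0+0+0+0+0 mod 2 = 1
  c[13] = d·G[:,13] = (00010000110011010111100111)·(00000000010000000000000000) mod 2 = 0+0+0+0+0+0+0+0+0+1+0+0+0+0+0+0+0+0+0+0+0+0+0+0+0+0 mod 2 = 1
  c[14] = d·G[:,14] = (00010000110011010111100111)·(00000000001000000000000000) mod 2 = 0+0+0+0+0+0+0+0+0+0+0+0+0+0+0+0+0+0+0+0+0+0+0+0+0+0 mod 2 = 0
  c[15] = d·G[:,15] = (00010000110011010111100111)·(00000000000111111111111111) mod 2 = 0+0+0+0+0+0+0+0+0+0+0+0+1+1+0+1+0+1+1+1+1+0+0+1+1+1 mod 2 = 0
  c[16] = d·G[:,16] = (00010000110011010111100111)·(00000000000100000000000000) mod 2 = 0+0+0+0+0+0+0+0+0+0+0+0+0+0+0+0+0+0+0+0+0+0+0+0+0+0 mod 2 = 0
  c[17] = d·G[:,17] = (00010000110011010111100111)·(00000000000010000000000000) mod 2 = 0+0+0+0+0+0+0+0+0+0+0+0+1+0+0+0+0+0+0+0+0+0+0+0+0+0 mod 2 = 1
  c[18] = d·G[:,18] = (00010000110011010111100111)·(00000000000001000000000000) mod 2 = 0+0+0+0+0+0+0+0+0+0+0+0+0+1+0+0+0+0+0+0+0+0+0+0+0+0 mod 2 = 1
  c[19] = d·G[:,19] = (00010000110011010111100111)·(00000000000000100000000000) mod 2 = 0+0+0+0+0+0+0+0+0+0+0+0+0+0+0+0+0+0+0+0+0+0+0+0+0+0 mod 2 = 0
  c[20] = d·G[:,20] = (00010000110011010111100111)·(00000000000000010000000000) mod 2 = 0+0+0+0+0+0+0+0+0+0+0+0+0+0+0+1+0+0+0+0+0+0+0+0+0+0 mod 2 = 1
  c[21] = d·G[:,21] = (00010000110011010111100111)·(00000000000000001000000000) mod 2 = 0+0+0+0+0+0+0+0+0+0+0+0+0+0+0+0+0+0+0+0+0+0+0+0+0+0 mod 2 = 0
  c[22] = d·G[:,22] = (00010000110011010111100111)·(00000000000000000100000000) mod 2 = 0+0+0+0+0+0+0+0+0+0+0+0+0+0+0+0+0+1+0+0+0+0+0+0+0+0 mod 2 = 1
  c[23] = d·G[:,23] = (00010000110011010111100111)·(00000000000000000010000000) mod 2 = 0+0+0+0+0+0+0+0+0+0+0+0+0+0+0+0+0+0+1+0+0+0+0+0+0+0 mod 2 = 1
  c[24] = d·G[:,24] = (00010000110011010111100111)·(00000000000000000001000000) mod 2 = 0+0+0+0+0+0+0+0+0+0+0+0+0+0+0+0+0+0+0+1+0+0+0+0+0+0 mod 2 = 1
  c[25] = d·G[:,25] = (00010000110011010111100111)·(00000000000000000000100000) mod 2 = 0+0+0+0+0+0+0+0+0+0+0+0+0+0+0+0+0+0+0+0+1+0+0+0+0+0 mod 2 = 1
  c[26] = d·G[:,26] = (00010000110011010111100111)·(00000000000000000000010000) mod 2 = 0+0+0+0+0+0+0+0+0+0+0+0+0+0+0+0+0+0+0+0+0+0+0+0+0+0 mod 2 = 0
  c[27] = d·G[:,27] = (00010000110011010111100111)·(00000000000000000000001000) mod 2 = 0+0+0+0+0+0+0+0+0+0+0+0+0+0+0+0+0+0+0+0+0+0+0+0+0+0 mod 2 = 0
  c[28] = d·G[:,28] = (00010000110011010111100111)·(00000000000000000000000100) mod 2 = 0+0+0+0+0+0+0+0+0+0+0+0+0+0+0+0+0+0+0+0+0+0+0+1+0+0 mod 2 = 1
  c[29] = d·G[:,29] = (00010000110011010111100111)·(00000000000000000000000010) mod 2 = 0+0+0+0+0+0+0+0+0+0+0+0+0+0+0+0+0+0+0+0+0+0+0+0+1+0 mod 2 = 1
  c[30] = d·G[:,30] = (00010000110011010111100111)·(00000000000000000000000001) mod 2 = 0+0+0+0+0+0+0+0+0+0+0+0+0+0+0+0+0+0+0+0+0+0+0+0+0+1 mod 2 = 1
Codeword = 0000001000001100011010111100111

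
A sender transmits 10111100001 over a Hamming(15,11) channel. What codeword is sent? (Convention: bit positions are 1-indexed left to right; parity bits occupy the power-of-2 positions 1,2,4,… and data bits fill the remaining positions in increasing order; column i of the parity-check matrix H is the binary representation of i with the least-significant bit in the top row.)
Codeword c = d · G (mod 2), d = 10111100001:
  c[0] = d·G[:,0] = (10111100001)·(11011010101) mod 2 = 1+0+0+1+1+0+0+0+0+0+1 mod 2 = 0
  c[1] = d·G[:,1] = (10111100001)·(10110110011) mod 2 = 1+0+1+1+0+1+0+0+0+0+1 mod 2 = 1
  c[2] = d·G[:,2] = (10111100001)·(10000000000) mod 2 = 1+0+0+0+0+0+0+0+0+0+0 mod 2 = 1
  c[3] = d·G[:,3] = (10111100001)·(01110001111) mod 2 = 0+0+1+1+0+0+0+0+0+0+1 mod 2 = 1
  c[4] = d·G[:,4] = (10111100001)·(01000000000) mod 2 = 0+0+0+0+0+0+0+0+0+0+0 mod 2 = 0
  c[5] = d·G[:,5] = (10111100001)·(00100000000) mod 2 = 0+0+1+0+0+0+0+0+0+0+0 mod 2 = 1
  c[6] = d·G[:,6] = (10111100001)·(00010000000) mod 2 = 0+0+0+1+0+0+0+0+0+0+0 mod 2 = 1
  c[7] = d·G[:,7] = (10111100001)·(00001111111) mod 2 = 0+0+0+0+1+1+0+0+0+0+1 mod 2 = 1
  c[8] = d·G[:,8] = (10111100001)·(00001000000) mod 2 = 0+0+0+0+1+0+0+0+0+0+0 mod 2 = 1
  c[9] = d·G[:,9] = (10111100001)·(00000100000) mod 2 = 0+0+0+0+0+1+0+0+0+0+0 mod 2 = 1
  c[10] = d·G[:,10] = (10111100001)·(00000010000) mod 2 = 0+0+0+0+0+0+0+0+0+0+0 mod 2 = 0
  c[11] = d·G[:,11] = (10111100001)·(00000001000) mod 2 = 0+0+0+0+0+0+0+0+0+0+0 mod 2 = 0
  c[12] = d·G[:,12] = (10111100001)·(00000000100) mod 2 = 0+0+0+0+0+0+0+0+0+0+0 mod 2 = 0
  c[13] = d·G[:,13] = (10111100001)·(00000000010) mod 2 = 0+0+0+0+0+0+0+0+0+0+0 mod 2 = 0
  c[14] = d·G[:,14] = (10111100001)·(00000000001) mod 2 = 0+0+0+0+0+0+0+0+0+0+1 mod 2 = 1
Codeword = 011101111100001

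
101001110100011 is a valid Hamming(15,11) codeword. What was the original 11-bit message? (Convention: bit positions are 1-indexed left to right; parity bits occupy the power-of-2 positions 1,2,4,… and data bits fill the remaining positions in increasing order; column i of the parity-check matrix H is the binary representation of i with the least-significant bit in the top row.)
Parity bits occupy power-of-2 positions; data bits are at positions {3,5,6,7,9,10,11,12,13,14,15} (1-indexed).
Extract: c[3]=1 c[5]=0 c[6]=1 c[7]=1 c[9]=0 c[10]=1 c[11]=0 c[12]=0 c[13]=0 c[14]=1 c[15]=1
Data = 10110100011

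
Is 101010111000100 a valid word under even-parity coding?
Sum of all bits: 1+0+1+0+1+0+1+1+1+0+0+0+1+0+0 = 7; 7 mod 2 = 1. Result is 1 → parity error detected.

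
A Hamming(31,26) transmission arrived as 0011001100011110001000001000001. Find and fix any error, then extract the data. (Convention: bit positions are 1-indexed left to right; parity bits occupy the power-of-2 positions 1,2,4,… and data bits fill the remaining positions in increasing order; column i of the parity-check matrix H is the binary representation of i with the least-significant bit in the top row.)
Syndrome s = H · r^T (mod 2), r = 0011001100011110001000001000001:
  s[0] = (1010101010101010101010101010101)·(0011001100011110001000001000001) mod 2 = 0+0+1+0+0+0+1+0+0+0+0+0+1+0+1+0+0+0+1+0+0+0+0+0+1+0+0+0+0+0+1 mod 2 = 1
  s[1] = (0110011001100110011001100110011)·(0011001100011110001000001000001) mod 2 = 0+0+1+0+0+0+1+0+0+0+0+0+0+1+1+0+0+0+1+0+0+0+0+0+0+0+0+0+0+0+1 mod 2 = 0
  s[2] = (0001111000011110000111100001111)·(0011001100011110001000001000001) mod 2 = 0+0+0+1+0+0+1+0+0+0+0+1+1+1+1+0+0+0+0+0+0+0+0+0+0+0+0+0+0+0+1 mod 2 = 1
  s[3] = (0000000111111110000000011111111)·(0011001100011110001000001000001) mod 2 = 0+0+0+0+0+0+0+1+0+0+0+1+1+1+1+0+0+0+0+0+0+0+0+0+1+0+0+0+0+0+1 mod 2 = 1
  s[4] = (0000000000000001111111111111111)·(0011001100011110001000001000001) mod 2 = 0+0+0+0+0+0+0+0+0+0+0+0+0+0+0+0+0+0+1+0+0+0+0+0+1+0+0+0+0+0+1 mod 2 = 1
Syndrome = 10111
Column 29 of H equals this syndrome → error at bit 29 (1-indexed).
Flip bit 29: 0011001100011110001000001000001 → 0011001100011110001000001000101
Extract data bits at positions {3,5,6,7,9,10,11,12,13,14,15,17,18,19,20,21,22,23,24,25,26,27,28,29,30,31}: 10010001111001000001000101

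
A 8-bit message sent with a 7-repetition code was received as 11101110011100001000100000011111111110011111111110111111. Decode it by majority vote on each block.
Split into 7-bit blocks and majority-vote each:
  block 1 = 1110111: 6 ones, 1 zeros → 1
  block 2 = 0011100: 3 ones, 4 zeros → 0
  block 3 = 0010001: 2 ones, 5 zeros → 0
  block 4 = 0000001: 1 ones, 6 zeros → 0
  block 5 = 1111111: 7 ones, 0 zeros → 1
  block 6 = 1100111: 5 ones, 2 zeros → 1
  block 7 = 1111111: 7 ones, 0 zeros → 1
  block 8 = 0111111: 6 ones, 1 zeros → 1
Decoded = 10001111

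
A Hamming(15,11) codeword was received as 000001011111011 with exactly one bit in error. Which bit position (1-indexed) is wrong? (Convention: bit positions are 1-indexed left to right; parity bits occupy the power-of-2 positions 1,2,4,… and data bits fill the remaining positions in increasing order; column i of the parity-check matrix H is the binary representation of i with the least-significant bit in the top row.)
Syndrome s = H · r^T (mod 2), r = 000001011111011:
  s[0] = (101010101010101)·(000001011111011) mod 2 = 0+0+0+0+0+0+0+0+1+0+1+0+0+0+1 mod 2 = 1
  s[1] = (011001100110011)·(000001011111011) mod 2 = 0+0+0+0+0+1+0+0+0+1+1+0+0+1+1 mod 2 = 1
  s[2] = (000111100001111)·(000001011111011) mod 2 = 0+0+0+0+0+1+0+0+0+0+0+1+0+1+1 mod 2 = 0
  s[3] = (000000011111111)·(000001011111011) mod 2 = 0+0+0+0+0+0+0+1+1+1+1+1+0+1+1 mod 2 = 1
Syndrome = 1101
Column i of H is the binary representation of i, so the syndrome is the binary index of the flipped bit.
Read s = 1101 with s[0] as LSB: 1·2^0 + 1·2^1 + 0·2^2 + 1·2^3 = 11.
Error is at bit position 11.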